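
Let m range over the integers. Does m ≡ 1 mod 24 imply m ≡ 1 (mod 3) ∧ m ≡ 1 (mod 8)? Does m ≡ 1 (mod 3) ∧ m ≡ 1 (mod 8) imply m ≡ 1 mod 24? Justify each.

Equivalent; both directions hold.

Converse. If m ≡ 1 (mod 3) and m ≡ 1 (mod 8), then by the Chinese remainder theorem m ≡ 1 (mod 24). This is exactly m ≡ 1 (mod 24).

Forward direction. Suppose m ≡ 1 (mod 24); write m = 24j + 1. Since 3 ∣ 24, reducing mod 3 gives m ≡ 1 (mod 3); since 8 ∣ 24, reducing mod 8 gives m ≡ 1 (mod 8).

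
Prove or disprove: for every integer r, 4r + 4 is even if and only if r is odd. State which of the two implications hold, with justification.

(←) Suppose r is odd. Since 4 is even, 4r is even for every r, so 4r + 4 has the same parity as 4, which is even. Hence 4r + 4 is even.

(→) This fails: take r = 6. Then 4r + 4 = 28, which is even, yet r = 6 is even, not odd.

Not equivalent: only (⇐) holds.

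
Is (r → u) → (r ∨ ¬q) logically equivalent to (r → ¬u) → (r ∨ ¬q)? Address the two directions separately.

Converse. Assume the antecedent. If r is true, (r → u) → (r ∨ ¬q) reduces to true regardless of the other variables. If r is false, the antecedent forces (u = F, r = F, q = F) or (u = T, r = F, q = F), and (r → u) → (r ∨ ¬q) holds there. Either way (r → u) → (r ∨ ¬q) holds.

Forward direction. Assume the antecedent. If r is true, (r → ¬u) → (r ∨ ¬q) reduces to true regardless of the other variables. If r is false, the antecedent forces (u = F, r = F, q = F) or (u = T, r = F, q = F), and (r → ¬u) → (r ∨ ¬q) holds there. Either way (r → ¬u) → (r ∨ ¬q) holds.

Both directions hold.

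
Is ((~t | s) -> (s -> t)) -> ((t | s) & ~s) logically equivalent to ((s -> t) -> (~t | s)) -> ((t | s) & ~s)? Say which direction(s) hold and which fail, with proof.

(⇒) This fails. Under t = F, s = T, the left side is true but the right side is false.

(⇐) Assume the antecedent. If t is true, the antecedent forces (t = T, s = F), and the consequent holds there. If t is false, the antecedent cannot hold. Either way the consequent holds.

Only the reverse direction holds.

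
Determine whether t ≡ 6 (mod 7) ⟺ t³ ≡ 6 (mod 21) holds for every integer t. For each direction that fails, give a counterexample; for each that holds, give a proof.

Neither implication holds.

(⟹) This fails: take t = 13. Then 13 ≡ 6 (mod 7), but 13³ = 2197 ≡ 13 (mod 21), not 6.

(⟸) This fails: take t = 3. Then 3³ = 27 ≡ 6 (mod 21), yet 3 ≡ 3 (mod 7), not 6.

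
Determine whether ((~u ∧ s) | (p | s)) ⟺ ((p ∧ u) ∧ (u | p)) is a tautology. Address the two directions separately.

(→) This fails. Under s = T, u = F, p = F, the left side is true but the right side is false.

(←) Assume the antecedent. If s is true, (~u ∧ s) | (p | s) reduces to true regardless of the other variables. If s is false, the antecedent forces (s = F, u = T, p = T), and (~u ∧ s) | (p | s) holds there. Either way (~u ∧ s) | (p | s) holds.

Only the reverse direction holds.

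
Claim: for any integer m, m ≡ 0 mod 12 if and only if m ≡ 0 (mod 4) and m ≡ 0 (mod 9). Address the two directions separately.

(⇒) fails; (⇐) holds.

[⇒] This fails: m = 24 gives 24 ≡ 0 (mod 12) but 24 ≡ 6 (mod 9), so the conjunction on the right does not hold.

[⇐] Conversely, if m ≡ 0 (mod 4) and m ≡ 0 (mod 9), then by the Chinese remainder theorem m ≡ 0 (mod 36). Since 0 ≡ 0 (mod 12) and 12 ∣ 36, we get m ≡ 0 (mod 12).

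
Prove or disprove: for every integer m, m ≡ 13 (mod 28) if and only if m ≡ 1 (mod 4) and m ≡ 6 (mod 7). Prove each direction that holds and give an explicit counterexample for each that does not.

Converse. If m ≡ 1 (mod 4) and m ≡ 6 (mod 7), then by the Chinese remainder theorem m ≡ 13 (mod 28). This is exactly m ≡ 13 (mod 28).

Forward direction. Suppose m ≡ 13 (mod 28); write m = 28j + 13. Since 4 ∣ 28, reducing mod 4 gives m ≡ 13 ≡ 1 (mod 4); since 7 ∣ 28, reducing mod 7 gives m ≡ 13 ≡ 6 (mod 7).

Both directions hold.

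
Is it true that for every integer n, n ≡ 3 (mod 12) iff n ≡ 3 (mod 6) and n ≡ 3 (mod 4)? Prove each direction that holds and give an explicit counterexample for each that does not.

(→) Suppose n ≡ 3 (mod 12); write n = 12j + 3. Since 6 ∣ 12, reducing mod 6 gives n ≡ 3 (mod 6); since 4 ∣ 12, reducing mod 4 gives n ≡ 3 (mod 4).

(←) Conversely, if n ≡ 3 (mod 6) and n ≡ 3 (mod 4), then by the Chinese remainder theorem n ≡ 3 (mod 12). This is exactly n ≡ 3 (mod 12).

The biconditional holds.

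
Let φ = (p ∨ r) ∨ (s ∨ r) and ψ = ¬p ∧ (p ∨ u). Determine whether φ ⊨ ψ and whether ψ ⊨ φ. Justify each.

[⇒] This fails. Under p = T, s = F, r = F, u = F, the left side is true but the right side is false.

[⇐] This fails. Under p = F, s = F, r = F, u = T, the left side is false but the right side is true.

(⇒) fails and (⇐) fails.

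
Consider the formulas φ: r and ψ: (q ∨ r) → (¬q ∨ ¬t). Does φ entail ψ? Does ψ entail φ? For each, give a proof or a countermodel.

(⟹) This fails. Under t = T, q = T, r = T, the left side is true but the right side is false.

(⟸) This fails. Under t = F, q = F, r = F, the left side is false but the right side is true.

Neither direction holds.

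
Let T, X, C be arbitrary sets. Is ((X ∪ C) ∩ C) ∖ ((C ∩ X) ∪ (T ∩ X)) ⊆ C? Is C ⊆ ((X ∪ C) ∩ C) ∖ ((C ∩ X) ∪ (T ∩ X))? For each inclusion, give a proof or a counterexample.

Forward inclusion. Let x ∈ ((X ∪ C) ∩ C) ∖ ((C ∩ X) ∪ (T ∩ X)). Then either x ∈ C and x ∉ T, X; or x ∈ T ∩ C and x ∉ X. In each case x ∈ C, so ((X ∪ C) ∩ C) ∖ ((C ∩ X) ∪ (T ∩ X)) ⊆ C.

Reverse inclusion. This inclusion fails. Take T = ∅, X = {1}, C = {1}; then 1 ∈ C but 1 ∉ ((X ∪ C) ∩ C) ∖ ((C ∩ X) ∪ (T ∩ X)).

Only the forward inclusion holds.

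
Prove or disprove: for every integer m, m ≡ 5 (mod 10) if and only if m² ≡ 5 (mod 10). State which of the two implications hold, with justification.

Forward direction. Suppose m ≡ 5 (mod 10). Write m = 10j + 5. Then (10j + 5)² = 100j² + 100j + 25 = 10(10j² + 10j + 2) + 5, so m² ≡ 5 (mod 10).

Converse. Suppose m² ≡ 5 (mod 10). The only residue r in {0, …, 9} with r² ≡ 5 (mod 10) is r = 5, so m ≡ 5 (mod 10).

Both directions hold.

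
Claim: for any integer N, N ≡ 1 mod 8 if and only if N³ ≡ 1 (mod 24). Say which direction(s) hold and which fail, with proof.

(⇒) This fails: take N = 9. Then 9 ≡ 1 (mod 8), but 9³ = 729 ≡ 9 (mod 24), not 1.

(⇐) Conversely, the residues r modulo 24 with r³ ≡ 1 (mod 24) are exactly {1}, and each is ≡ 1 (mod 8).

(⇒) fails; (⇐) holds.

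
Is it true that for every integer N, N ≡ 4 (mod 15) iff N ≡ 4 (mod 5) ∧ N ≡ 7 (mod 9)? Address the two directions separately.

(⟹) This fails: N = 19 gives 19 ≡ 4 (mod 15) but 19 ≡ 1 (mod 9), so the conjunction on the right does not hold.

(⟸) Conversely, if N ≡ 4 (mod 5) and N ≡ 7 (mod 9), then by the Chinese remainder theorem N ≡ 34 (mod 45). Since 34 ≡ 4 (mod 15) and 15 ∣ 45, we get N ≡ 4 (mod 15).

The forward direction fails; the converse holds.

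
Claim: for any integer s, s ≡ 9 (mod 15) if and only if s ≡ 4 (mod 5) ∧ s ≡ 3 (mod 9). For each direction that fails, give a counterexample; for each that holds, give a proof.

(⟸) If s ≡ 4 (mod 5) and s ≡ 3 (mod 9), then by the Chinese remainder theorem s ≡ 39 (mod 45). Since 39 ≡ 9 (mod 15) and 15 ∣ 45, we get s ≡ 9 (mod 15).

(⟹) This fails: s = 24 gives 24 ≡ 9 (mod 15) but 24 ≡ 6 (mod 9), so the conjunction on the right does not hold.

Only the reverse direction holds.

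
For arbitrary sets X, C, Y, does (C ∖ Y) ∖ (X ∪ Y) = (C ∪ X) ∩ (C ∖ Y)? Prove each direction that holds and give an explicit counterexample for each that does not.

(⊆) Let x ∈ (C ∖ Y) ∖ (X ∪ Y). Then x ∈ C and x ∉ X, Y, from which x ∈ (C ∪ X) ∩ (C ∖ Y).

(⊇) This inclusion fails. Take X = {1}, C = {1}, Y = ∅; then 1 ∈ (C ∪ X) ∩ (C ∖ Y) but 1 ∉ (C ∖ Y) ∖ (X ∪ Y).

(⊆) holds; (⊇) fails.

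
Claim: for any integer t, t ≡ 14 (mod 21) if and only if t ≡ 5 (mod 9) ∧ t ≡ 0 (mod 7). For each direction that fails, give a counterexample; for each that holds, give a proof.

(⟹) This fails: t = 56 gives 56 ≡ 14 (mod 21) but 56 ≡ 2 (mod 9), so the conjunction on the right does not hold.

(⟸) Conversely, if t ≡ 5 (mod 9) and t ≡ 0 (mod 7), then by the Chinese remainder theorem t ≡ 14 (mod 63). Since 14 ≡ 14 (mod 21) and 21 ∣ 63, we get t ≡ 14 (mod 21).

(⇒) fails; (⇐) holds.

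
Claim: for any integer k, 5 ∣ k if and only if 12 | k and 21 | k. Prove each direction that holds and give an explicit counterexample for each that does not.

(⇒) fails and (⇐) fails.

(⟹) This fails: take k = 5. Certainly 5 ∣ 5, but 12 ∤ 5.

(⟸) This fails: take k = 84. Both 12 ∣ 84 and 21 ∣ 84, yet 84 is not a multiple of 5 (since 84 = 16·5 + 4), so 5 ∤ 84.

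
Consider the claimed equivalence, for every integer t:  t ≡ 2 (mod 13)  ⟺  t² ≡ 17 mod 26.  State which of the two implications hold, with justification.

(⇒) This fails: take t = 2. Then 2 ≡ 2 (mod 13), but 2² = 4 ≡ 4 (mod 26), not 17.

(⇐) This fails: take t = 11. Then 11² = 121 ≡ 17 (mod 26), yet 11 ≡ 11 (mod 13), not 2.

Neither implication holds.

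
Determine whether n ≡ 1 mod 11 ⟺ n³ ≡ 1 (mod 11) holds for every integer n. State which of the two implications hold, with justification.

Both implications hold.

[⇒] Suppose n ≡ 1 mod 11. Write n = 11j + 1. Then (11j + 1)³ = 1331j³ + 363j² + 33j + 1 = 11(121j³ + 33j² + 3j) + 1, so n³ ≡ 1 (mod 11).

[⇐] For the converse, argue contrapositively. If n ≢ 1 (mod 11), then n is congruent to one of 0, 2, 3, 4, 5, 6, 7, 8, 9, 10 modulo 11, and these give n³ ≡ 0, 8, 5, 9, 4, 7, 2, 6, 3, 10 respectively — never 1.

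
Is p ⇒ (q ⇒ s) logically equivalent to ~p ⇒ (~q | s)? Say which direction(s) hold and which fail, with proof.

(→) This fails. Under q = T, s = F, p = F, the left side is true but the right side is false.

(←) This fails. Under q = T, s = F, p = T, the left side is false but the right side is true.

(⇒) fails and (⇐) fails.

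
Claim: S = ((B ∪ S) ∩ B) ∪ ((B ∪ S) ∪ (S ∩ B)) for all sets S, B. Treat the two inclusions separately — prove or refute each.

(⊆) holds; (⊇) fails.

Reverse inclusion. This inclusion fails. Take S = ∅, B = {1}; then 1 ∈ ((B ∪ S) ∩ B) ∪ ((B ∪ S) ∪ (S ∩ B)) but 1 ∉ S.

Forward inclusion. Let x ∈ S. Then either x ∈ S and x ∉ B; or x ∈ S ∩ B. In each case x ∈ ((B ∪ S) ∩ B) ∪ ((B ∪ S) ∪ (S ∩ B)), so S ⊆ ((B ∪ S) ∩ B) ∪ ((B ∪ S) ∪ (S ∩ B)).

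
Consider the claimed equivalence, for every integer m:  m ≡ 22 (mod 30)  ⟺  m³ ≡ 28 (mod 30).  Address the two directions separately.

[⇐] Suppose m³ ≡ 28 (mod 30). The only residue r in {0, …, 29} with r³ ≡ 28 (mod 30) is r = 22, so m ≡ 22 (mod 30).

[⇒] Suppose m ≡ 22 (mod 30). Write m = 30j + 22. Then (30j + 22)³ = 27000j³ + 59400j² + 43560j + 10648 = 30(900j³ + 1980j² + 1452j + 354) + 28, so m³ ≡ 28 (mod 30).

Both directions hold.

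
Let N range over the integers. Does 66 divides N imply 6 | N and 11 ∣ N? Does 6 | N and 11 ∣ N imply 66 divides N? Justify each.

The biconditional holds.

Forward direction. If 66 ∣ N, write N = 66q. Since 66 = 11·6, N = 6·(11q), so 6 ∣ N; and since 66 = 6·11, N = 11·(6q), so 11 ∣ N.

Converse. Suppose 6 ∣ N and 11 ∣ N. Any common multiple of 6 and 11 is a multiple of their lcm; here gcd(6, 11) = 1, so lcm(6, 11) = 6·11 = 66, so 66 ∣ N.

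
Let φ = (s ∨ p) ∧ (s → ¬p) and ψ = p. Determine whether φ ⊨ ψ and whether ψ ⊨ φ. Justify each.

Both directions fail.

(→) This fails. Under p = F, s = T, the left side is true but the right side is false.

(←) This fails. Under p = T, s = T, the left side is false but the right side is true.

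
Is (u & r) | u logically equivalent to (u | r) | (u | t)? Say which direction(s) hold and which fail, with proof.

Only the forward direction holds.

[⇒] Assume the antecedent. If u is true, (u | r) | (u | t) reduces to true regardless of the other variables. If u is false, the antecedent cannot hold. Either way (u | r) | (u | t) holds.

[⇐] This fails. Under u = F, t = T, r = F, the left side is false but the right side is true.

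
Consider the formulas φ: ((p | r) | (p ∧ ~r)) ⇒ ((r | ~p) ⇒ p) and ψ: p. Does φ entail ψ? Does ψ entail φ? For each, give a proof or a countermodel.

Not equivalent: only (⇐) holds.

(⇒) This fails. Under p = F, r = F, the left side is true but the right side is false.

(⇐) Assume the antecedent. If p is true, the consequent reduces to true regardless of the other variables. If p is false, the antecedent cannot hold. Either way the consequent holds.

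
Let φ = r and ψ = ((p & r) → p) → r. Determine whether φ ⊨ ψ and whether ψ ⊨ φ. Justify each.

[⇒] Assume the antecedent. If p is true, the antecedent forces (p = T, r = T), and ((p & r) → p) → r holds there. If p is false, the antecedent forces (p = F, r = T), and ((p & r) → p) → r holds there. Either way ((p & r) → p) → r holds.

[⇐] Assume the antecedent. If p is true, the antecedent forces (p = T, r = T), and r holds there. If p is false, the antecedent forces (p = F, r = T), and r holds there. Either way r holds.

Both directions hold.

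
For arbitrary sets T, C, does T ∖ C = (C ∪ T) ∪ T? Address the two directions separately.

(⟹) Let x ∈ T ∖ C. Then x ∈ T and x ∉ C, from which x ∈ (C ∪ T) ∪ T.

(⟸) This inclusion fails. Take T = ∅, C = {1}; then 1 ∈ (C ∪ T) ∪ T but 1 ∉ T ∖ C.

The sets are not equal: only the forward inclusion holds.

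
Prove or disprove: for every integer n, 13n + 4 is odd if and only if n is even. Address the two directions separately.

Neither direction holds.

Forward direction. This fails: n = 5 gives 13n + 4 = 69, which is odd, but 5 is odd, not even.

Converse. This also fails: n = 0 is even, but 13n + 4 = 4 is even, not odd.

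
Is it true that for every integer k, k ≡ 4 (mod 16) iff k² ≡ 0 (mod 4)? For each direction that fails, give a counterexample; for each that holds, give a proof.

(⇒) holds; (⇐) fails.

(→) Suppose k ≡ 4 (mod 16). Then k² ≡ 4² = 16 (mod 16), and since 4 ∣ 16, also k² ≡ 0 (mod 4).

(←) This fails: take k = 0. Then 0² = 0 ≡ 0 (mod 4), yet 0 ≡ 0 (mod 16), not 4.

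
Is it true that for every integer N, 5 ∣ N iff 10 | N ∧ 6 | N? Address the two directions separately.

Only the reverse direction holds.

[⇒] This fails: take N = 5. Certainly 5 ∣ 5, but 10 ∤ 5.

[⇐] Suppose 10 ∣ N and 6 ∣ N. Any common multiple of 10 and 6 is a multiple of their lcm; here lcm(10, 6) = 10·6/gcd(10, 6) = 60/2 = 30, so 30 ∣ N. Since 5 ∣ 30, it follows that 5 ∣ N.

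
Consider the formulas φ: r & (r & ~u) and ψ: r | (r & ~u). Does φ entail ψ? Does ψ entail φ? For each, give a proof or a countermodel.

The forward direction holds; the converse fails.

(⇒) Assume the antecedent. If r is true, r | (r & ~u) reduces to true regardless of the other variables. If r is false, the antecedent cannot hold. Either way r | (r & ~u) holds.

(⇐) This fails. Under r = T, u = T, the left side is false but the right side is true.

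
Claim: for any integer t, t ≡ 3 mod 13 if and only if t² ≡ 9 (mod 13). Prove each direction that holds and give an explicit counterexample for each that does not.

(⇒) holds; (⇐) fails.

(⟹) Suppose t ≡ 3 mod 13. Write t = 13j + 3. Then (13j + 3)² = 169j² + 78j + 9 = 13(13j² + 6j) + 9, so t² ≡ 9 (mod 13).

(⟸) This fails: take t = 10. Then 10² = 100 ≡ 9 (mod 13), yet 10 ≡ 10 (mod 13), not 3.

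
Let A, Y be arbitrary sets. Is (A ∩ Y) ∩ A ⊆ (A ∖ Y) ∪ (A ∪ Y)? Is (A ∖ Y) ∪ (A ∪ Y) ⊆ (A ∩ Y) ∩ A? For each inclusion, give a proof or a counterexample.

The sets are not equal: only the forward inclusion holds.

(⊆) Let x ∈ (A ∩ Y) ∩ A. Then x ∈ A ∩ Y, from which x ∈ (A ∖ Y) ∪ (A ∪ Y).

(⊇) This inclusion fails. Take A = {1}, Y = ∅; then 1 ∈ (A ∖ Y) ∪ (A ∪ Y) but 1 ∉ (A ∩ Y) ∩ A.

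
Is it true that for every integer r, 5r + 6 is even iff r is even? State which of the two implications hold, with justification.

(⟹) Suppose 5r + 6 is even. Since 5 is odd, 5r and r have the same parity, so 5r + 6 ≡ r + 6 (mod 2). As 6 is even, 5r + 6 is even exactly when r is even. Thus r is even.

(⟸) Conversely, suppose r is even; write r = 2j. Then 5r + 6 = 5·(2j) + 6 = 2·5j + 6, which is even.

The biconditional holds.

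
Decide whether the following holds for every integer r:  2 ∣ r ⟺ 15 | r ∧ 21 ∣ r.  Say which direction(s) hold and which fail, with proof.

(⇒) This fails: take r = 2. Certainly 2 ∣ 2, but 15 ∤ 2.

(⇐) This fails: take r = 105. Both 15 ∣ 105 and 21 ∣ 105, yet 105 is not a multiple of 2 (since 105 = 52·2 + 1), so 2 ∤ 105.

Neither direction holds.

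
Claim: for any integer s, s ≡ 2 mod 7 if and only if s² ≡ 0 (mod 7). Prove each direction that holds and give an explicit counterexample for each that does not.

Both directions fail.

(→) This fails: take s = 2. Then 2 ≡ 2 (mod 7), but 2² = 4 ≡ 4 (mod 7), not 0.

(←) This fails: take s = 0. Then 0² = 0 ≡ 0 (mod 7), yet 0 ≡ 0 (mod 7), not 2.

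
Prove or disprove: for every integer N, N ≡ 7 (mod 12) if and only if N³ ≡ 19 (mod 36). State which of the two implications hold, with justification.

Both implications hold.

(→) Suppose N ≡ 7 (mod 12). Working modulo 36, N ∈ {7, 19, 31}; for each such r, r³ ≡ 19 (mod 36).

(←) Conversely, the residues r modulo 36 with r³ ≡ 19 (mod 36) are exactly {7, 19, 31}, and each is ≡ 7 (mod 12).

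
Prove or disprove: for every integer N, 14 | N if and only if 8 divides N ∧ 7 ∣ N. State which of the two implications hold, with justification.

Only the converse holds.

(⇒) This fails: take N = 14. Certainly 14 ∣ 14, but 8 ∤ 14.

(⇐) Suppose 8 ∣ N and 7 ∣ N. Any common multiple of 8 and 7 is a multiple of their lcm; here gcd(8, 7) = 1, so lcm(8, 7) = 8·7 = 56, so 56 ∣ N. Since 14 ∣ 56, it follows that 14 ∣ N.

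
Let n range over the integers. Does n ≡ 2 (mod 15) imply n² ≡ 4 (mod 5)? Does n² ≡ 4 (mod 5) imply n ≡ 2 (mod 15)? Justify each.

Forward direction. Suppose n ≡ 2 (mod 15). Then n² ≡ 2² = 4 (mod 15), and since 5 ∣ 15, also n² ≡ 4 (mod 5).

Converse. This fails: take n = 3. Then 3² = 9 ≡ 4 (mod 5), yet 3 ≡ 3 (mod 15), not 2.

Not equivalent: only (⇒) holds.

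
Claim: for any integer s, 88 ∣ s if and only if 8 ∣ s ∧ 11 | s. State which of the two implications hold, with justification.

Both implications hold.

Forward direction. If 88 ∣ s, write s = 88q. Since 88 = 11·8, s = 8·(11q), so 8 ∣ s; and since 88 = 8·11, s = 11·(8q), so 11 ∣ s.

Converse. Suppose 8 ∣ s and 11 ∣ s. Any common multiple of 8 and 11 is a multiple of their lcm; here gcd(8, 11) = 1, so lcm(8, 11) = 8·11 = 88, so 88 ∣ s.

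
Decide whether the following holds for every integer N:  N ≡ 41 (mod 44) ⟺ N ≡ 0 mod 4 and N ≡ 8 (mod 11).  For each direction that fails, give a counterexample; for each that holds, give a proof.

Neither direction holds.

Forward direction. This fails: N = 41 gives 41 ≡ 41 (mod 44) but 41 ≡ 1 (mod 4), so the conjunction on the right does not hold.

Converse. This fails: N = 8 satisfies both congruences on the right (8 ≡ 0 mod 4 and 8 ≡ 8 mod 11) yet 8 ≡ 8 (mod 44), not 41.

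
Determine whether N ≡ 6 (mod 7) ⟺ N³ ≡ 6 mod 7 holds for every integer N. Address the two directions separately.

(→) Suppose N ≡ 6 (mod 7). Write N = 7j + 6. Then (7j + 6)³ = 343j³ + 882j² + 756j + 216 = 7(49j³ + 126j² + 108j + 30) + 6, so N³ ≡ 6 (mod 7).

(←) This fails: take N = 3. Then 3³ = 27 ≡ 6 (mod 7), yet 3 ≡ 3 (mod 7), not 6.

Only the forward implication holds.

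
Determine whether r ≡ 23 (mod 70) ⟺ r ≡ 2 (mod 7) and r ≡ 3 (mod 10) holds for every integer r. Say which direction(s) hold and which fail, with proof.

The biconditional holds.

(⟹) Suppose r ≡ 23 (mod 70); write r = 70j + 23. Since 7 ∣ 70, reducing mod 7 gives r ≡ 23 ≡ 2 (mod 7); since 10 ∣ 70, reducing mod 10 gives r ≡ 23 ≡ 3 (mod 10).

(⟸) Conversely, if r ≡ 2 (mod 7) and r ≡ 3 (mod 10), then by the Chinese remainder theorem r ≡ 23 (mod 70). This is exactly r ≡ 23 (mod 70).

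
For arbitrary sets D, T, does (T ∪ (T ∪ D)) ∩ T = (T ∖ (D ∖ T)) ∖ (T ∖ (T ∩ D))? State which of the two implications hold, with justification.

Reverse inclusion. Let x ∈ (T ∖ (D ∖ T)) ∖ (T ∖ (T ∩ D)). Then x ∈ D ∩ T, from which x ∈ (T ∪ (T ∪ D)) ∩ T.

Forward inclusion. This inclusion fails. Take D = ∅, T = {1}; then 1 ∈ (T ∪ (T ∪ D)) ∩ T but 1 ∉ (T ∖ (D ∖ T)) ∖ (T ∖ (T ∩ D)).

Only the reverse inclusion holds.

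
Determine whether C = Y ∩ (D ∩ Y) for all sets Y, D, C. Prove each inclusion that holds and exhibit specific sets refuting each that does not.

Forward inclusion. This inclusion fails. Take Y = ∅, D = ∅, C = {1}; then 1 ∈ C but 1 ∉ Y ∩ (D ∩ Y).

Reverse inclusion. This inclusion fails. Take Y = {1}, D = {1}, C = ∅; then 1 ∈ Y ∩ (D ∩ Y) but 1 ∉ C.

(⊆) fails and (⊇) fails.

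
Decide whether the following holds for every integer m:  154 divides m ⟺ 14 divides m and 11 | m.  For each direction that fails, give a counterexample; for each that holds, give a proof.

Forward direction. If 154 ∣ m, write m = 154q. Since 154 = 11·14, m = 14·(11q), so 14 ∣ m; and since 154 = 14·11, m = 11·(14q), so 11 ∣ m.

Converse. Suppose 14 ∣ m and 11 ∣ m. Any common multiple of 14 and 11 is a multiple of their lcm; here gcd(14, 11) = 1, so lcm(14, 11) = 14·11 = 154, so 154 ∣ m.

Both directions hold.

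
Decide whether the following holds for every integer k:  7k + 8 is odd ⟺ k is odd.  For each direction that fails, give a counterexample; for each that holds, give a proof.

(⟹) Suppose 7k + 8 is odd. Since 7 is odd, 7k and k have the same parity, so 7k + 8 ≡ k + 8 (mod 2). As 8 is even, 7k + 8 is odd exactly when k is odd. Thus k is odd.

(⟸) Conversely, suppose k is odd; write k = 2j + 1. Then 7k + 8 = 7·(2j + 1) + 8 = 2·7j + 15, which is odd.

Equivalent; both directions hold.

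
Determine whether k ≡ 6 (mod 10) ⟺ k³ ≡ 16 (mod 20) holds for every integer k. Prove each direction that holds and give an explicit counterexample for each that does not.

Both implications hold.

[⇐] The residues r modulo 20 with r³ ≡ 16 (mod 20) are exactly {6, 16}, and each is ≡ 6 (mod 10).

[⇒] Suppose k ≡ 6 (mod 10). Working modulo 20, k ∈ {6, 16}; for each such r, r³ ≡ 16 (mod 20).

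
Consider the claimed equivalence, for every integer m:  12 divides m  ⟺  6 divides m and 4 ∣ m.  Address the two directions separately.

Both directions hold; the statement is true.

(⟹) If 12 ∣ m, write m = 12q. Since 12 = 2·6, m = 6·(2q), so 6 ∣ m; and since 12 = 3·4, m = 4·(3q), so 4 ∣ m.

(⟸) Suppose 6 ∣ m and 4 ∣ m. Any common multiple of 6 and 4 is a multiple of their lcm; here lcm(6, 4) = 6·4/gcd(6, 4) = 24/2 = 12, so 12 ∣ m.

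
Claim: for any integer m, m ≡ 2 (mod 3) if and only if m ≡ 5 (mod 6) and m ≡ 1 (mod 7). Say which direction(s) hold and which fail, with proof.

Only the reverse direction holds.

(→) This fails: m = 32 gives 32 ≡ 2 (mod 3) but 32 ≡ 2 (mod 6), so the conjunction on the right does not hold.

(←) Conversely, if m ≡ 5 (mod 6) and m ≡ 1 (mod 7), then by the Chinese remainder theorem m ≡ 29 (mod 42). Since 29 ≡ 2 (mod 3) and 3 ∣ 42, we get m ≡ 2 (mod 3).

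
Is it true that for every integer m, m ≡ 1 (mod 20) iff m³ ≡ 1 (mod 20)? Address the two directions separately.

Both directions hold; the statement is true.

(⇐) Suppose m³ ≡ 1 (mod 20). The only residue r in {0, …, 19} with r³ ≡ 1 (mod 20) is r = 1, so m ≡ 1 (mod 20).

(⇒) Suppose m ≡ 1 (mod 20). Write m = 20j + 1. Then (20j + 1)³ = 8000j³ + 1200j² + 60j + 1 = 20(400j³ + 60j² + 3j) + 1, so m³ ≡ 1 (mod 20).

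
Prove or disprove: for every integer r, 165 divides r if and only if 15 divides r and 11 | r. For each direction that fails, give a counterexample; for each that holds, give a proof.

(→) If 165 ∣ r, write r = 165q. Since 165 = 11·15, r = 15·(11q), so 15 ∣ r; and since 165 = 15·11, r = 11·(15q), so 11 ∣ r.

(←) Suppose 15 ∣ r and 11 ∣ r. Any common multiple of 15 and 11 is a multiple of their lcm; here gcd(15, 11) = 1, so lcm(15, 11) = 15·11 = 165, so 165 ∣ r.

The biconditional holds.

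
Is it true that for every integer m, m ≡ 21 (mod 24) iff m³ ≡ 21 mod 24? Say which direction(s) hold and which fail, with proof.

Both implications hold.

[⇒] Suppose m ≡ 21 (mod 24). Write m = 24j + 21. Then (24j + 21)³ = 13824j³ + 36288j² + 31752j + 9261 = 24(576j³ + 1512j² + 1323j + 385) + 21, so m³ ≡ 21 (mod 24).

[⇐] Conversely, suppose m³ ≡ 21 (mod 24). The only residue r in {0, …, 23} with r³ ≡ 21 (mod 24) is r = 21, so m ≡ 21 (mod 24).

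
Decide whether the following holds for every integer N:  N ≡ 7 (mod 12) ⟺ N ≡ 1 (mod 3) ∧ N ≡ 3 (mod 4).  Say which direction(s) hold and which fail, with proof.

The biconditional holds.

(⟹) Suppose N ≡ 7 (mod 12); write N = 12j + 7. Since 3 ∣ 12, reducing mod 3 gives N ≡ 7 ≡ 1 (mod 3); since 4 ∣ 12, reducing mod 4 gives N ≡ 7 ≡ 3 (mod 4).

(⟸) Conversely, if N ≡ 1 (mod 3) and N ≡ 3 (mod 4), then by the Chinese remainder theorem N ≡ 7 (mod 12). This is exactly N ≡ 7 (mod 12).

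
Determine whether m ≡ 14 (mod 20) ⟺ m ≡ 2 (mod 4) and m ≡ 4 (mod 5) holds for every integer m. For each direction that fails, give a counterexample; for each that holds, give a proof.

The biconditional holds.

Forward direction. Suppose m ≡ 14 (mod 20); write m = 20j + 14. Since 4 ∣ 20, reducing mod 4 gives m ≡ 14 ≡ 2 (mod 4); since 5 ∣ 20, reducing mod 5 gives m ≡ 14 ≡ 4 (mod 5).

Converse. If m ≡ 2 (mod 4) and m ≡ 4 (mod 5), then by the Chinese remainder theorem m ≡ 14 (mod 20). This is exactly m ≡ 14 (mod 20).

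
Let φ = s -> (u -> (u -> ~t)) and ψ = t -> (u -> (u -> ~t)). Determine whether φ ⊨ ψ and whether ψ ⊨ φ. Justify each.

Forward direction. This fails. Under t = T, u = T, s = F, the left side is true but the right side is false.

Converse. Assume the antecedent. If t is true, the antecedent forces (t = T, u = F, s = F) or (t = T, u = F, s = T), and s -> (u -> (u -> ~t)) holds there. If t is false, s -> (u -> (u -> ~t)) reduces to true regardless of the other variables. Either way s -> (u -> (u -> ~t)) holds.

The forward direction fails; the converse holds.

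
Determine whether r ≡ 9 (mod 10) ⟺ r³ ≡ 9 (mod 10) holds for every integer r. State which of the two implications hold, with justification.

Converse. For the converse, argue contrapositively. If r ≢ 9 (mod 10), then r is congruent to one of 0, 1, 2, 3, 4, 5, 6, 7, 8 modulo 10, and these give r³ ≡ 0, 1, 8, 7, 4, 5, 6, 3, 2 respectively — never 9.

Forward direction. Suppose r ≡ 9 (mod 10). Write r = 10j + 9. Then (10j + 9)³ = 1000j³ + 2700j² + 2430j + 729 = 10(100j³ + 270j² + 243j + 72) + 9, so r³ ≡ 9 (mod 10).

Both directions hold.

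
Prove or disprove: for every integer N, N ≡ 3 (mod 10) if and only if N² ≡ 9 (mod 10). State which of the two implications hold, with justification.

[⇒] Suppose N ≡ 3 (mod 10). Write N = 10j + 3. Then (10j + 3)² = 100j² + 60j + 9 = 10(10j² + 6j) + 9, so N² ≡ 9 (mod 10).

[⇐] This fails: take N = 7. Then 7² = 49 ≡ 9 (mod 10), yet 7 ≡ 7 (mod 10), not 3.

(⇒) holds; (⇐) fails.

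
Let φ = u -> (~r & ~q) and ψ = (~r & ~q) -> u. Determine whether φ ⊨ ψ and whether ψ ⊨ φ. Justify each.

(⇒) fails and (⇐) fails.

(→) This fails. Under q = F, r = F, u = F, the left side is true but the right side is false.

(←) This fails. Under q = T, r = F, u = T, the left side is false but the right side is true.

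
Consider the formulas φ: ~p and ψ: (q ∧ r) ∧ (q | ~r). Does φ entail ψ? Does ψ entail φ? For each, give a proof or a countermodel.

Both directions fail.

Forward direction. This fails. Under q = F, p = F, r = F, the left side is true but the right side is false.

Converse. This fails. Under q = T, p = T, r = T, the left side is false but the right side is true.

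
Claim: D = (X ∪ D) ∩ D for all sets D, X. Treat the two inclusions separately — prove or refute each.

(⟹) Let x ∈ D. Then either x ∈ D and x ∉ X; or x ∈ D ∩ X. In each case x ∈ (X ∪ D) ∩ D, so D ⊆ (X ∪ D) ∩ D.

(⟸) Let x ∈ (X ∪ D) ∩ D. Then either x ∈ D and x ∉ X; or x ∈ D ∩ X. In each case x ∈ D, so (X ∪ D) ∩ D ⊆ D.

The two sets are equal.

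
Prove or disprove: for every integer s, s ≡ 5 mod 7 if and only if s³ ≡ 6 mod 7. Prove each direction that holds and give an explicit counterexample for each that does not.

Only the forward implication holds.

Converse. This fails: take s = 3. Then 3³ = 27 ≡ 6 (mod 7), yet 3 ≡ 3 (mod 7), not 5.

Forward direction. Suppose s ≡ 5 mod 7. Write s = 7j + 5. Then (7j + 5)³ = 343j³ + 735j² + 525j + 125 = 7(49j³ + 105j² + 75j + 17) + 6, so s³ ≡ 6 (mod 7).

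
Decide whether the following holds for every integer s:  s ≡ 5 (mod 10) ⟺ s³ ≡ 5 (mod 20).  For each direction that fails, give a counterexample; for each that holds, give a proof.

Not equivalent: only (⇐) holds.

(⇐) The residues r modulo 20 with r³ ≡ 5 (mod 20) are exactly {5}, and each is ≡ 5 (mod 10).

(⇒) This fails: take s = 15. Then 15 ≡ 5 (mod 10), but 15³ = 3375 ≡ 15 (mod 20), not 5.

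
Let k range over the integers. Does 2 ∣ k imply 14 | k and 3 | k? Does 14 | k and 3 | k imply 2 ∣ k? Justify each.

Forward direction. This fails: take k = 2. Certainly 2 ∣ 2, but 14 ∤ 2.

Converse. Suppose 14 ∣ k and 3 ∣ k. Any common multiple of 14 and 3 is a multiple of their lcm; here gcd(14, 3) = 1, so lcm(14, 3) = 14·3 = 42, so 42 ∣ k. Since 2 ∣ 42, it follows that 2 ∣ k.

The forward direction fails; the converse holds.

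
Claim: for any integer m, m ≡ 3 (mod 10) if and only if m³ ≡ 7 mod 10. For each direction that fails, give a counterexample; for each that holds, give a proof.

(⟸) Suppose m³ ≡ 7 (mod 10). The only residue r in {0, …, 9} with r³ ≡ 7 (mod 10) is r = 3, so m ≡ 3 (mod 10).

(⟹) Suppose m ≡ 3 (mod 10). Write m = 10j + 3. Then (10j + 3)³ = 1000j³ + 900j² + 270j + 27 = 10(100j³ + 90j² + 27j + 2) + 7, so m³ ≡ 7 (mod 10).

Equivalent; both directions hold.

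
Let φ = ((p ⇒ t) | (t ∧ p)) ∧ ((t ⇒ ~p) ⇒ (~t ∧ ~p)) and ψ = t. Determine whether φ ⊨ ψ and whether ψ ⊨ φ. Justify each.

(⇒) This fails. Under t = F, p = F, the left side is true but the right side is false.

(⇐) This fails. Under t = T, p = F, the left side is false but the right side is true.

Both directions fail.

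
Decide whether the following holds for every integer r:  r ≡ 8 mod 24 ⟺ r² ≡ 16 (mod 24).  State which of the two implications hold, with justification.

Only the forward direction holds.

(⟹) Suppose r ≡ 8 mod 24. Write r = 24j + 8. Then (24j + 8)² = 576j² + 384j + 64 = 24(24j² + 16j + 2) + 16, so r² ≡ 16 (mod 24).

(⟸) This fails: take r = 4. Then 4² = 16 ≡ 16 (mod 24), yet 4 ≡ 4 (mod 24), not 8.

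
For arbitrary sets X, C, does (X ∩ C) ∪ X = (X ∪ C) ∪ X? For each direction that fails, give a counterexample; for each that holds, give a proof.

The sets are not equal: only the forward inclusion holds.

Forward inclusion. Let x ∈ (X ∩ C) ∪ X. Then either x ∈ X and x ∉ C; or x ∈ X ∩ C. In each case x ∈ (X ∪ C) ∪ X, so (X ∩ C) ∪ X ⊆ (X ∪ C) ∪ X.

Reverse inclusion. This inclusion fails. Take X = ∅, C = {1}; then 1 ∈ (X ∪ C) ∪ X but 1 ∉ (X ∩ C) ∪ X.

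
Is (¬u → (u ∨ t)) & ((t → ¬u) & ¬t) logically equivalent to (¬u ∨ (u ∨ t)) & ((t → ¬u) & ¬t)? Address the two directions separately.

(⇐) This fails. Under u = F, t = F, the left side is false but the right side is true.

(⇒) Assume the antecedent. If u is true, the antecedent forces (u = T, t = F), and the consequent holds there. If u is false, the antecedent cannot hold. Either way the consequent holds.

Only the forward implication holds.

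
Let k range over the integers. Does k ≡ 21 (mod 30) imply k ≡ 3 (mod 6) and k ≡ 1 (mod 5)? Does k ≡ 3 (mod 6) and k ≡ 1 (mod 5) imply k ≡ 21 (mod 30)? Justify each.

(⟹) Suppose k ≡ 21 (mod 30); write k = 30j + 21. Since 6 ∣ 30, reducing mod 6 gives k ≡ 21 ≡ 3 (mod 6); since 5 ∣ 30, reducing mod 5 gives k ≡ 21 ≡ 1 (mod 5).

(⟸) Conversely, if k ≡ 3 (mod 6) and k ≡ 1 (mod 5), then by the Chinese remainder theorem k ≡ 21 (mod 30). This is exactly k ≡ 21 (mod 30).

Equivalent; both directions hold.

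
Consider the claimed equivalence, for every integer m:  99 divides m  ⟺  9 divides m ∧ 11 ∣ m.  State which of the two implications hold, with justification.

Both directions hold; the statement is true.

(⇒) If 99 ∣ m, write m = 99q. Since 99 = 11·9, m = 9·(11q), so 9 ∣ m; and since 99 = 9·11, m = 11·(9q), so 11 ∣ m.

(⇐) Suppose 9 ∣ m and 11 ∣ m. Any common multiple of 9 and 11 is a multiple of their lcm; here gcd(9, 11) = 1, so lcm(9, 11) = 9·11 = 99, so 99 ∣ m.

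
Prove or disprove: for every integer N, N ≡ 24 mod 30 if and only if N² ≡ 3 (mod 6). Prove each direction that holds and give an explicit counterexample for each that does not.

(⇒) fails and (⇐) fails.

(⇒) This fails: take N = 24. Then 24 ≡ 24 (mod 30), but 24² = 576 ≡ 0 (mod 6), not 3.

(⇐) This fails: take N = 3. Then 3² = 9 ≡ 3 (mod 6), yet 3 ≡ 3 (mod 30), not 24.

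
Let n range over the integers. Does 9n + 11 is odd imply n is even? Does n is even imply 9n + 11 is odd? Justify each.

(⇐) Suppose n is even; write n = 2j. Then 9n + 11 = 9·(2j) + 11 = 2·9j + 11, which is odd.

(⇒) Suppose 9n + 11 is odd. Since 9 is odd, 9n and n have the same parity, so 9n + 11 ≡ n + 11 (mod 2). As 11 is odd, 9n + 11 is odd exactly when n is even. Thus n is even.

The biconditional holds.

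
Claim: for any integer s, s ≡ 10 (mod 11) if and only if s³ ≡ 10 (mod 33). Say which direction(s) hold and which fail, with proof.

Only the converse holds.

[⇒] This fails: take s = 21. Then 21 ≡ 10 (mod 11), but 21³ = 9261 ≡ 21 (mod 33), not 10.

[⇐] Conversely, the residues r modulo 33 with r³ ≡ 10 (mod 33) are exactly {10}, and each is ≡ 10 (mod 11).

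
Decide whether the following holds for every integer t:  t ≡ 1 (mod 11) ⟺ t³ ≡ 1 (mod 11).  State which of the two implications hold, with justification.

Both implications hold.

(⟹) Suppose t ≡ 1 (mod 11). Write t = 11j + 1. Then (11j + 1)³ = 1331j³ + 363j² + 33j + 1 = 11(121j³ + 33j² + 3j) + 1, so t³ ≡ 1 (mod 11).

(⟸) For the converse, argue contrapositively. If t ≢ 1 (mod 11), then t is congruent to one of 0, 2, 3, 4, 5, 6, 7, 8, 9, 10 modulo 11, and these give t³ ≡ 0, 8, 5, 9, 4, 7, 2, 6, 3, 10 respectively — never 1.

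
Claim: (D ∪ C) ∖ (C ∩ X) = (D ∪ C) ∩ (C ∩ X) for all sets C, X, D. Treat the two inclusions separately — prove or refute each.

(⟹) This inclusion fails. Take C = {1}, X = ∅, D = ∅; then 1 ∈ (D ∪ C) ∖ (C ∩ X) but 1 ∉ (D ∪ C) ∩ (C ∩ X).

(⟸) This inclusion fails. Take C = {1}, X = {1}, D = ∅; then 1 ∈ (D ∪ C) ∩ (C ∩ X) but 1 ∉ (D ∪ C) ∖ (C ∩ X).

Both inclusions fail.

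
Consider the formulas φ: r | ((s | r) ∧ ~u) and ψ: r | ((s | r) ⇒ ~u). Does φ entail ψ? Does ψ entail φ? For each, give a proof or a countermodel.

Only the forward implication holds.

Forward direction. Assume the antecedent. If r is true, r | ((s | r) ⇒ ~u) reduces to true regardless of the other variables. If r is false, the antecedent forces (s = T, r = F, u = F), and r | ((s | r) ⇒ ~u) holds there. Either way r | ((s | r) ⇒ ~u) holds.

Converse. This fails. Under s = F, r = F, u = F, the left side is false but the right side is true.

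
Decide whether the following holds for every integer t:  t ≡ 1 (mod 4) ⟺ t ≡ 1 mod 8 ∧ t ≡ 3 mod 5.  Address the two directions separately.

(⟸) If t ≡ 1 (mod 8) and t ≡ 3 (mod 5), then by the Chinese remainder theorem t ≡ 33 (mod 40). Since 33 ≡ 1 (mod 4) and 4 ∣ 40, we get t ≡ 1 (mod 4).

(⟹) This fails: t = 1 gives 1 ≡ 1 (mod 4) but 1 ≡ 1 (mod 5), so the conjunction on the right does not hold.

Not equivalent: only (⇐) holds.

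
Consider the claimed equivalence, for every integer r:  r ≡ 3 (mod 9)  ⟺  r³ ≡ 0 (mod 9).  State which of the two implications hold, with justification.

(⇒) holds; (⇐) fails.

(→) Suppose r ≡ 3 (mod 9). Write r = 9j + 3. Then (9j + 3)³ = 729j³ + 729j² + 243j + 27 = 9(81j³ + 81j² + 27j + 3) + 0, so r³ ≡ 0 (mod 9).

(←) This fails: take r = 0. Then 0³ = 0 ≡ 0 (mod 9), yet 0 ≡ 0 (mod 9), not 3.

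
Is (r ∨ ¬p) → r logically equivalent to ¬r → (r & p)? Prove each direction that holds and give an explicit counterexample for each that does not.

Forward direction. This fails. Under r = F, p = T, the left side is true but the right side is false.

Converse. Assume the antecedent. If r is true, (r ∨ ¬p) → r reduces to true regardless of the other variables. If r is false, the antecedent cannot hold. Either way (r ∨ ¬p) → r holds.

Only the converse holds.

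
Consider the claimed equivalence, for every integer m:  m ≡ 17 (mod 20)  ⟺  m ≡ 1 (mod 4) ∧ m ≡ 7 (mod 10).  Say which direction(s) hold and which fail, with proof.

(⟹) Suppose m ≡ 17 (mod 20); write m = 20j + 17. Since 4 ∣ 20, reducing mod 4 gives m ≡ 17 ≡ 1 (mod 4); since 10 ∣ 20, reducing mod 10 gives m ≡ 17 ≡ 7 (mod 10).

(⟸) Conversely, if m ≡ 1 (mod 4) and m ≡ 7 (mod 10), then by the Chinese remainder theorem m ≡ 17 (mod 20). This is exactly m ≡ 17 (mod 20).

Both implications hold.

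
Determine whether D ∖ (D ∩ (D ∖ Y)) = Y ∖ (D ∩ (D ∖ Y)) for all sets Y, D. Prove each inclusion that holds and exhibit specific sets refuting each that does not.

Only the forward inclusion holds.

Reverse inclusion. This inclusion fails. Take Y = {1}, D = ∅; then 1 ∈ Y ∖ (D ∩ (D ∖ Y)) but 1 ∉ D ∖ (D ∩ (D ∖ Y)).

Forward inclusion. Let x ∈ D ∖ (D ∩ (D ∖ Y)). Then x ∈ Y ∩ D, from which x ∈ Y ∖ (D ∩ (D ∖ Y)).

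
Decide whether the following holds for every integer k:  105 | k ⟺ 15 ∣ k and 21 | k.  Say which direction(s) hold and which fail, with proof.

Both directions hold; the statement is true.

Forward direction. If 105 ∣ k, write k = 105q. Since 105 = 7·15, k = 15·(7q), so 15 ∣ k; and since 105 = 5·21, k = 21·(5q), so 21 ∣ k.

Converse. Suppose 15 ∣ k and 21 ∣ k. Any common multiple of 15 and 21 is a multiple of their lcm; here lcm(15, 21) = 15·21/gcd(15, 21) = 315/3 = 105, so 105 ∣ k.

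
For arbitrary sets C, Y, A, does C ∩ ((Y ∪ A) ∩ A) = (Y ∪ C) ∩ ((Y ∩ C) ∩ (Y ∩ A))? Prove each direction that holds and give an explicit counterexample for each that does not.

(⊆) This inclusion fails. Take C = {1}, Y = ∅, A = {1}; then 1 ∈ C ∩ ((Y ∪ A) ∩ A) but 1 ∉ (Y ∪ C) ∩ ((Y ∩ C) ∩ (Y ∩ A)).

(⊇) Let x ∈ (Y ∪ C) ∩ ((Y ∩ C) ∩ (Y ∩ A)). Then x ∈ C ∩ Y ∩ A, from which x ∈ C ∩ ((Y ∪ A) ∩ A).

Only the reverse inclusion holds.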